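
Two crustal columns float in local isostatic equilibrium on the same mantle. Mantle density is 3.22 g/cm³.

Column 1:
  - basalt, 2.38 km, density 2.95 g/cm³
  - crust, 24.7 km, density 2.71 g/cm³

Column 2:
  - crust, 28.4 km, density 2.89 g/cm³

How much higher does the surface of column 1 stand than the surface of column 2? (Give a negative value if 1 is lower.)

For any compensation level in the mantle, the mantle terms cancel and isostasy reduces to e = (Σt_1 − Σt_2) − (Σ(ρt)_1 − Σ(ρt)_2) / ρ_m.
Σt_1 = 27.08 km; Σt_2 = 28.4 km; Σ(ρt)_1 = 73.958; Σ(ρt)_2 = 82.076 (in km·g/cm³).
e = (27.08 − 28.4) − (73.958 − 82.076) / 3.22 = 1.2 km.

1.2 km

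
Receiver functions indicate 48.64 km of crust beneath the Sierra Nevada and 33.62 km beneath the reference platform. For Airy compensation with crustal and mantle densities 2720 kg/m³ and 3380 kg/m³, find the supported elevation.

2.93 km

Excess crust Δ = 48.64 km − 33.62 km = 15.02 km, split between elevation h and root r with h + r = Δ.
Airy balance ρ_c h = (ρ_m − ρ_c) r gives r = h ρ_c/(ρ_m − ρ_c), so h (1 + ρ_c/(ρ_m − ρ_c)) = Δ, i.e. h = Δ (ρ_m − ρ_c)/ρ_m.
h = 15.02 km × 660/3380 = 2.93 km.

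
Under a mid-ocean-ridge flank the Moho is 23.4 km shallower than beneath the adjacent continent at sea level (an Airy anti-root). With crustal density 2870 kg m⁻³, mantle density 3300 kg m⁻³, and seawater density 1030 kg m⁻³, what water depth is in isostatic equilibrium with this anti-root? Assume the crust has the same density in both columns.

Replacing a thickness d of crust by seawater at the top must be balanced by replacing crust with mantle at the base: d (ρ_c − ρ_w) = a (ρ_m − ρ_c).
d = a (ρ_m − ρ_c)/(ρ_c − ρ_w) = 23.4 km × 430/1840 = 5.47 km.

5.47 km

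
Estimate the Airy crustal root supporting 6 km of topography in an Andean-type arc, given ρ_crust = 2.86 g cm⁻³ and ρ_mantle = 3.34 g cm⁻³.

For local isostatic compensation: the weight of the topography is balanced by the buoyancy of the root, ρ_c h = (ρ_m − ρ_c) r.
r = h · ρ_c / (ρ_m − ρ_c) = 6 km × 2.86 / (3.34 − 2.86) = 35.8 km.

35.8 km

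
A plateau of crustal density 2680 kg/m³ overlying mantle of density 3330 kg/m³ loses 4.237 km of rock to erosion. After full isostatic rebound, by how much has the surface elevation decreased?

Rebound u = e ρ_c/ρ_m = 4.237 km × 2680/3330 = 3.41 km.
Net surface drop = e − u = 4.237 km − 3.41 km = e (ρ_m − ρ_c)/ρ_m = 0.827 km.

0.827 km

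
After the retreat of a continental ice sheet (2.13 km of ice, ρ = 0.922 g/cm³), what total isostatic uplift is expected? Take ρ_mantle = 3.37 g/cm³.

Removing the load lets mantle flow back in; uplift u satisfies ρ_ice t = ρ_m u.
u = t ρ_ice/ρ_m = 2.13 km × 0.922/3.37 = 0.583 km.

0.583 km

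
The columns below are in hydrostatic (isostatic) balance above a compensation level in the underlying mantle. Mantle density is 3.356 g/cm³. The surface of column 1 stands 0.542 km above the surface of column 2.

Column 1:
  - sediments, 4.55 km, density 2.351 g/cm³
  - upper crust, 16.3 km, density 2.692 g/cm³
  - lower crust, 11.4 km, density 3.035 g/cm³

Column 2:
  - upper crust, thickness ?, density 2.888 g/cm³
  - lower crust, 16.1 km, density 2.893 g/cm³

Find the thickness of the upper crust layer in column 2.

20.9 km

Take the compensation level at the base of the deeper column (depth z_c below the surface of column 1) and equate Σ ρ_i t_i down to z_c; mantle fills any gap and the z_c terms cancel.
Column 1: 4.55×2.351 + 16.3×2.692 + 11.4×3.035 + (z_c − 32.25)×3.356
Column 2: 0.542×0 + x×2.888 + 16.1×2.893 + (z_c − 0.542 − 16.1 − x)×3.356
The z_c×3.356 term appears on both sides and cancels. Collect the known terms of each column as K = Σ(ρt)_known − 3.356 × (depth of known layers): K_1 = 89.17565 − 3.356×32.25 = −19.05535; K_2 = 46.5773 − 3.356×(0.542 + 16.1) = −9.273252.
Balance: K_1 = K_2 − x×(3.356 − 2.888), so x = (K_2 − K_1)/(3.356 − 2.888) = 9.7821/0.468 = 20.9 km.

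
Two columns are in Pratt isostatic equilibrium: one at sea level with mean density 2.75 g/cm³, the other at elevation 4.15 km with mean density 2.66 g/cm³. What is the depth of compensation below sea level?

ρ_ref D = ρ (D + h) → D (ρ_ref − ρ) = ρ h.
D = ρ h/(ρ_ref − ρ) = 2.66 × 4.15 km/(2.75 − 2.66) = 123 km.

123 km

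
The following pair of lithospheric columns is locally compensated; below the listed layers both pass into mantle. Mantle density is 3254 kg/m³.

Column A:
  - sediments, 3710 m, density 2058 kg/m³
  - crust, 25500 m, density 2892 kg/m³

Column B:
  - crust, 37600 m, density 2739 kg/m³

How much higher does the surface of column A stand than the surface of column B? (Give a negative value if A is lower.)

For any compensation level in the mantle, the mantle terms cancel and isostasy reduces to e = (Σt_A − Σt_B) − (Σ(ρt)_A − Σ(ρt)_B) / ρ_m.
Σt_A = 29210 m; Σt_B = 37600 m; Σ(ρt)_A = 81381180; Σ(ρt)_B = 102986400 (in m·kg/m³).
e = (29210 − 37600) − (81381180 − 102986400) / 3254 = −1750 m.

−1750 m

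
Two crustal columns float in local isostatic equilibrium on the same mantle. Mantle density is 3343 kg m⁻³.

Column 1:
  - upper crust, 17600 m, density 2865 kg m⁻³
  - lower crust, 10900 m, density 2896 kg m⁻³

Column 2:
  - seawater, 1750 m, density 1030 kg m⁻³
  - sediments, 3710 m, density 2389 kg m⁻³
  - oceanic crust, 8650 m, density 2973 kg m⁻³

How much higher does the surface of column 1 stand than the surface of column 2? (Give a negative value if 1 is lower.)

747 m

For any compensation level in the mantle, the mantle terms cancel and isostasy reduces to e = (Σt_1 − Σt_2) − (Σ(ρt)_1 − Σ(ρt)_2) / ρ_m.
Σt_1 = 28500 m; Σt_2 = 14110 m; Σ(ρt)_1 = 81990400; Σ(ρt)_2 = 36382140 (in m·kg m⁻³).
e = (28500 − 14110) − (81990400 − 36382140) / 3343 = 747 m.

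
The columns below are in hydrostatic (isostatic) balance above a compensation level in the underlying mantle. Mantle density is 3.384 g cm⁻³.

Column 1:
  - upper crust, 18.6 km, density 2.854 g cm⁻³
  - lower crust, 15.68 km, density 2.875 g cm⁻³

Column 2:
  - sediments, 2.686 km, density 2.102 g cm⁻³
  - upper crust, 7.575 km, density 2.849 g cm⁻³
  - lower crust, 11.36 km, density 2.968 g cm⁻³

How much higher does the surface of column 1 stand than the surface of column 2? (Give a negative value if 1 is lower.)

For any compensation level in the mantle, the mantle terms cancel and isostasy reduces to e = (Σt_1 − Σt_2) − (Σ(ρt)_1 − Σ(ρt)_2) / ρ_m.
Σt_1 = 34.28 km; Σt_2 = 21.621 km; Σ(ρt)_1 = 98.1644; Σ(ρt)_2 = 60.943627 (in km·g cm⁻³).
e = (34.28 − 21.621) − (98.1644 − 60.943627) / 3.384 = 1.66 km.

1.66 km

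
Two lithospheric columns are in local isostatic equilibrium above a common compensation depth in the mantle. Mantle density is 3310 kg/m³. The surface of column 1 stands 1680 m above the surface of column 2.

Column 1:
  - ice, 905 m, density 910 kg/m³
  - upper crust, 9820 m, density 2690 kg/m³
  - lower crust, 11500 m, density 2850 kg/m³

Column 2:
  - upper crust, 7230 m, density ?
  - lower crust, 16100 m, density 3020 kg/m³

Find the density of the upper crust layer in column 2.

2850 kg/m³

Take the compensation level at the base of the deeper column (depth z_c below the surface of column 1) and equate Σ ρ_i t_i down to z_c; mantle fills any gap and the z_c terms cancel.
Column 1: 905×910 + 9820×2690 + 11500×2850 + (z_c − 22225)×3310
Column 2: 1680×0 + 7230×ρ + 16100×3020 + (z_c − 1680 − 23330)×3310
The z_c×3310 term appears on both sides and cancels. Collect the known terms of each column as K = Σ(ρt)_known − 3310 × (depth of known layers): K_1 = 60014350 − 3310×22225 = −13550400; K_2 = 48622000 − 3310×(1680 + 23330) = −34161100.
Balance: K_1 = K_2 + 7230×ρ, so ρ = (K_1 − K_2)/7230 = 20610700/7230 = 2850 kg/m³.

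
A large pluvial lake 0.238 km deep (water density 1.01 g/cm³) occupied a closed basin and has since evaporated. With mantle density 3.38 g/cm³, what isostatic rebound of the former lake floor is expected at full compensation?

0.0711 km

u = d ρ_w/ρ_m = 0.238 km × 1.01/3.38 = 0.0711 km.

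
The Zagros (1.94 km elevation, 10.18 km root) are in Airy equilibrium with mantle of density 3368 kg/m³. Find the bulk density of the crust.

ρ_c h = (ρ_m − ρ_c) r → ρ_c (h + r) = ρ_m r → ρ_c = ρ_m r / (h + r).
ρ_c = 3368 × 10.18 km / (1.94 km + 10.18 km) = 2830 kg/m³.

2830 kg/m³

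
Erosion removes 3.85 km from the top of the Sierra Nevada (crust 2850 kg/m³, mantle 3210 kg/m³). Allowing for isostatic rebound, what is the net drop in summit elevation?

0.432 km

Rebound u = e ρ_c/ρ_m = 3.85 km × 2850/3210 = 3.418 km.
Net surface drop = e − u = 3.85 km − 3.418 km = e (ρ_m − ρ_c)/ρ_m = 0.432 km.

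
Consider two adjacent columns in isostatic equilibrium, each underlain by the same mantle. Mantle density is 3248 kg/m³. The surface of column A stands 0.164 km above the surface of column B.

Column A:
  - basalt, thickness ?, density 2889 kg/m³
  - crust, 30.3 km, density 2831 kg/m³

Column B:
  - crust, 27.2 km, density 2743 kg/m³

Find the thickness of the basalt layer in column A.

4.55 km

Take the compensation level at the base of the deeper column (depth z_c below the surface of column A) and equate Σ ρ_i t_i down to z_c; mantle fills any gap and the z_c terms cancel.
Column A: x×2889 + 30.3×2831 + (z_c − 30.3 − x)×3248
Column B: 0.164×0 + 27.2×2743 + (z_c − 0.164 − 27.2)×3248
The z_c×3248 term appears on both sides and cancels. Collect the known terms of each column as K = Σ(ρt)_known − 3248 × (depth of known layers): K_A = 85779.3 − 3248×30.3 = −12635.1; K_B = 74609.6 − 3248×(0.164 + 27.2) = −14268.672.
Balance: K_A − x×(3248 − 2889) = K_B, so x = (K_A − K_B)/(3248 − 2889) = 1633.57/359 = 4.55 km.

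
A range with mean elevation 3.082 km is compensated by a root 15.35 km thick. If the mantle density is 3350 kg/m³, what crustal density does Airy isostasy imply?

2790 kg/m³

ρ_c h = (ρ_m − ρ_c) r → ρ_c (h + r) = ρ_m r → ρ_c = ρ_m r / (h + r).
ρ_c = 3350 × 15.35 km / (3.082 km + 15.35 km) = 2790 kg/m³.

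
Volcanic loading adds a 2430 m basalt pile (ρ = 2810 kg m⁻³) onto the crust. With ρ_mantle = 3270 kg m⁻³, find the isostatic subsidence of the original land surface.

Subaerial loading: s = t ρ_load / ρ_m.
s = 2430 m × 2810/3270 = 2090 m.

2090 m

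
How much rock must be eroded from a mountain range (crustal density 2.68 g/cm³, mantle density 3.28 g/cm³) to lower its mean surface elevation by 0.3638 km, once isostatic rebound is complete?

1.99 km

Net drop Δ = e − u = e − e ρ_c/ρ_m = e (ρ_m − ρ_c)/ρ_m.
e = Δ ρ_m/(ρ_m − ρ_c) = 0.3638 km × 3.28/0.6 = 1.99 km.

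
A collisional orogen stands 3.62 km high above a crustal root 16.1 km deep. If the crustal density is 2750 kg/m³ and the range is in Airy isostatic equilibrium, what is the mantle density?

3370 kg/m³

Airy balance: ρ_c h = (ρ_m − ρ_c) r → ρ_m = ρ_c (1 + h/r).
ρ_m = 2750 × (1 + 3.62 km/16.1 km) = 3370 kg/m³.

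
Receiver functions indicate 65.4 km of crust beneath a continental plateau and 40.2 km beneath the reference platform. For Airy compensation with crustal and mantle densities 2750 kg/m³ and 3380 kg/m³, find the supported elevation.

4.7 km

Excess crust Δ = 65.4 km − 40.2 km = 25.2 km, split between elevation h and root r with h + r = Δ.
Airy balance ρ_c h = (ρ_m − ρ_c) r gives r = h ρ_c/(ρ_m − ρ_c), so h (1 + ρ_c/(ρ_m − ρ_c)) = Δ, i.e. h = Δ (ρ_m − ρ_c)/ρ_m.
h = 25.2 km × 630/3380 = 4.7 km.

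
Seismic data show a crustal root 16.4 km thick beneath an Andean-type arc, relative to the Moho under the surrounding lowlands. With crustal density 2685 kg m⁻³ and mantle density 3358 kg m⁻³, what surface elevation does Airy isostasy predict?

For local isostatic compensation: ρ_c h = (ρ_m − ρ_c) r.
h = r (ρ_m − ρ_c) / ρ_c = 16.4 km × (3358 − 2685) / 2685 = 4.11 km.

4.11 km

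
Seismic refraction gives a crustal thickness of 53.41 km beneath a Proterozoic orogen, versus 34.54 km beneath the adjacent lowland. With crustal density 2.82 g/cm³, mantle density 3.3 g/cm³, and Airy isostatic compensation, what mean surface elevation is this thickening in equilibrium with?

2.74 km

Excess crust Δ = 53.41 km − 34.54 km = 18.87 km, split between elevation h and root r with h + r = Δ.
Airy balance ρ_c h = (ρ_m − ρ_c) r gives r = h ρ_c/(ρ_m − ρ_c), so h (1 + ρ_c/(ρ_m − ρ_c)) = Δ, i.e. h = Δ (ρ_m − ρ_c)/ρ_m.
h = 18.87 km × 0.48/3.3 = 2.74 km.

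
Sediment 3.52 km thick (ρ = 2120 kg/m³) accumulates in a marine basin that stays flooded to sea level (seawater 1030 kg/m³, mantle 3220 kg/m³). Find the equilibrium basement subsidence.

1.75 km

Submarine loading: the sediment displaces seawater, and the subsidence is in turn flooded, so s (ρ_m − ρ_w) = t (ρ_sed − ρ_w).
s = 3.52 km × (2120 − 1030) / (3220 − 1030) = 1.75 km.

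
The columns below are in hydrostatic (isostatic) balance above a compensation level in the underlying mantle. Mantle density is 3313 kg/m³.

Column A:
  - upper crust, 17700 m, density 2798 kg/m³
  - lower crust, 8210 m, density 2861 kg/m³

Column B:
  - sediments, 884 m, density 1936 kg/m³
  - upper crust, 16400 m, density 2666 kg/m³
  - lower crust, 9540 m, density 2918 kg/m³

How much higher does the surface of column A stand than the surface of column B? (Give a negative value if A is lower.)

For any compensation level in the mantle, the mantle terms cancel and isostasy reduces to e = (Σt_A − Σt_B) − (Σ(ρt)_A − Σ(ρt)_B) / ρ_m.
Σt_A = 25910 m; Σt_B = 26824 m; Σ(ρt)_A = 73013410; Σ(ρt)_B = 73271544 (in m·kg/m³).
e = (25910 − 26824) − (73013410 − 73271544) / 3313 = −836 m.

−836 m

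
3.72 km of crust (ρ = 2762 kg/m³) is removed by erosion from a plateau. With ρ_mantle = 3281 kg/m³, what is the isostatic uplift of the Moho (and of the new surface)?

3.13 km

Unloading: uplift u = e ρ_c/ρ_m = 3.72 km × 2762/3281 = 3.13 km.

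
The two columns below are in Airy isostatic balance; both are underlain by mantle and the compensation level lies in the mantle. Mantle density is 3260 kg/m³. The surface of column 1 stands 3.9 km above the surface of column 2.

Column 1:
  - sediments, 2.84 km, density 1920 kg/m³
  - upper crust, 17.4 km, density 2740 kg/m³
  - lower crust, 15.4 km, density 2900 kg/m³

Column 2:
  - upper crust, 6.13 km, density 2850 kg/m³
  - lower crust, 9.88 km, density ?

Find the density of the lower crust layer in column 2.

2940 kg/m³

Take the compensation level at the base of the deeper column (depth z_c below the surface of column 1) and equate Σ ρ_i t_i down to z_c; mantle fills any gap and the z_c terms cancel.
Column 1: 2.84×1920 + 17.4×2740 + 15.4×2900 + (z_c − 35.64)×3260
Column 2: 3.9×0 + 6.13×2850 + 9.88×ρ + (z_c − 3.9 − 16.01)×3260
The z_c×3260 term appears on both sides and cancels. Collect the known terms of each column as K = Σ(ρt)_known − 3260 × (depth of known layers): K_1 = 97788.8 − 3260×35.64 = −18397.6; K_2 = 17470.5 − 3260×(3.9 + 16.01) = −47436.1.
Balance: K_1 = K_2 + 9.88×ρ, so ρ = (K_1 − K_2)/9.88 = 29038.5/9.88 = 2940 kg/m³.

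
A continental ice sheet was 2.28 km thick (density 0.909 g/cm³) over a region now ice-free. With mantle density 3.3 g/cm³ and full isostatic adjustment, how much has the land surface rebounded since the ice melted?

Removing the load lets mantle flow back in; uplift u satisfies ρ_ice t = ρ_m u.
u = t ρ_ice/ρ_m = 2.28 km × 0.909/3.3 = 0.628 km.

0.628 km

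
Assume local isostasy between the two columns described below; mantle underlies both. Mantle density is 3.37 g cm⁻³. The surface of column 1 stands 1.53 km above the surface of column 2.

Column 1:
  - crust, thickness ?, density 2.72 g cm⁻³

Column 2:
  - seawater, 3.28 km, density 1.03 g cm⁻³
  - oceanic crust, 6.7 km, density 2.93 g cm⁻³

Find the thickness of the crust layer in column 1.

Take the compensation level at the base of the deeper column (depth z_c below the surface of column 1) and equate Σ ρ_i t_i down to z_c; mantle fills any gap and the z_c terms cancel.
Column 1: x×2.72 + (z_c − 0 − x)×3.37
Column 2: 1.53×0 + 3.28×1.03 + 6.7×2.93 + (z_c − 1.53 − 9.98)×3.37
The z_c×3.37 term appears on both sides and cancels. Collect the known terms of each column as K = Σ(ρt)_known − 3.37 × (depth of known layers): K_1 = 0 − 3.37×0 = 0; K_2 = 23.0094 − 3.37×(1.53 + 9.98) = −15.7793.
Balance: K_1 − x×(3.37 − 2.72) = K_2, so x = (K_1 − K_2)/(3.37 − 2.72) = 15.7793/0.65 = 24.3 km.

24.3 km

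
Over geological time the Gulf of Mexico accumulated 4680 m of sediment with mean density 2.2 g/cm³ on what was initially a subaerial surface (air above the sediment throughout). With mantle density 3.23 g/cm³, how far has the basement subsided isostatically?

Subaerial load: s = t ρ_sed / ρ_m = 4680 m × 2.2/3.23 = 3190 m.

3190 m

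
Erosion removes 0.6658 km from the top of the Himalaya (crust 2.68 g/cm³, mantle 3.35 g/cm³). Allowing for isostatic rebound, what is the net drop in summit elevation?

Rebound u = e ρ_c/ρ_m = 0.6658 km × 2.68/3.35 = 0.5326 km.
Net surface drop = e − u = 0.6658 km − 0.5326 km = e (ρ_m − ρ_c)/ρ_m = 0.133 km.

0.133 km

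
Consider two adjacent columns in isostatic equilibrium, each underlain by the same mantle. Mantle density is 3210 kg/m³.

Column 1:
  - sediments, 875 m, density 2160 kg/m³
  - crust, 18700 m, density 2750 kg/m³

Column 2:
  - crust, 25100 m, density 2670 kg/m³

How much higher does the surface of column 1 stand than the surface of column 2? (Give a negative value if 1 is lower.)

−1260 m

For any compensation level in the mantle, the mantle terms cancel and isostasy reduces to e = (Σt_1 − Σt_2) − (Σ(ρt)_1 − Σ(ρt)_2) / ρ_m.
Σt_1 = 19575 m; Σt_2 = 25100 m; Σ(ρt)_1 = 53315000; Σ(ρt)_2 = 67017000 (in m·kg/m³).
e = (19575 − 25100) − (53315000 − 67017000) / 3210 = −1260 m.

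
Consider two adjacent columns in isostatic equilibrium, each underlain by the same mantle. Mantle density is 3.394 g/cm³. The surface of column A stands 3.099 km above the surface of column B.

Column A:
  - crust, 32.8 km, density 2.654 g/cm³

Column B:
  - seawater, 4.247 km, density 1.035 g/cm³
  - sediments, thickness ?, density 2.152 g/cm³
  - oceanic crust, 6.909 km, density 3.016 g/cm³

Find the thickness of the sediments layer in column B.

Take the compensation level at the base of the deeper column (depth z_c below the surface of column A) and equate Σ ρ_i t_i down to z_c; mantle fills any gap and the z_c terms cancel.
Column A: 32.8×2.654 + (z_c − 32.8)×3.394
Column B: 3.099×0 + 4.247×1.035 + x×2.152 + 6.909×3.016 + (z_c − 3.099 − 11.156 − x)×3.394
The z_c×3.394 term appears on both sides and cancels. Collect the known terms of each column as K = Σ(ρt)_known − 3.394 × (depth of known layers): K_A = 87.0512 − 3.394×32.8 = −24.272; K_B = 25.233189 − 3.394×(3.099 + 11.156) = −23.148281.
Balance: K_A = K_B − x×(3.394 − 2.152), so x = (K_B − K_A)/(3.394 − 2.152) = 1.12372/1.242 = 0.905 km.

0.905 km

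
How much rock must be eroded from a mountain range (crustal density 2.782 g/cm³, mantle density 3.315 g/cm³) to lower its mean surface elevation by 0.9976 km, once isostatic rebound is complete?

6.2 km

Net drop Δ = e − u = e − e ρ_c/ρ_m = e (ρ_m − ρ_c)/ρ_m.
e = Δ ρ_m/(ρ_m − ρ_c) = 0.9976 km × 3.315/0.533 = 6.2 km.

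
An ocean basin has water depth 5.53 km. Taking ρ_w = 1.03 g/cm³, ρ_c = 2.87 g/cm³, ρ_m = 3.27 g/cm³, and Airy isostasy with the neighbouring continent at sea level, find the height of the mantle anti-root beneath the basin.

25.4 km

Equating mass per unit area of the two columns: replacing crust with seawater at the top is compensated by replacing crust with mantle at the base: d (ρ_c − ρ_w) = a (ρ_m − ρ_c).
a = d (ρ_c − ρ_w)/(ρ_m − ρ_c) = 5.53 km × 1.84/0.4 = 25.4 km.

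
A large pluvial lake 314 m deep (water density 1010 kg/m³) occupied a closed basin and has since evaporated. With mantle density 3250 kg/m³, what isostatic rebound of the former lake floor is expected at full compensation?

97.6 m

u = d ρ_w/ρ_m = 314 m × 1010/3250 = 97.6 m.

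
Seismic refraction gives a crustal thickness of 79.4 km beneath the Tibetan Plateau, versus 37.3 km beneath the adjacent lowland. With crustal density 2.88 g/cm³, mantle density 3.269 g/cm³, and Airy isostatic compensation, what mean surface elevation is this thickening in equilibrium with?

Excess crust Δ = 79.4 km − 37.3 km = 42.1 km, split between elevation h and root r with h + r = Δ.
Airy balance ρ_c h = (ρ_m − ρ_c) r gives r = h ρ_c/(ρ_m − ρ_c), so h (1 + ρ_c/(ρ_m − ρ_c)) = Δ, i.e. h = Δ (ρ_m − ρ_c)/ρ_m.
h = 42.1 km × 0.389/3.269 = 5.01 km.

5.01 km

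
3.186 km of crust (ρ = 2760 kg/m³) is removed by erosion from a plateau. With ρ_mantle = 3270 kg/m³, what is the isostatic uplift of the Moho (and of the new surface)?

2.69 km

Unloading: uplift u = e ρ_c/ρ_m = 3.186 km × 2760/3270 = 2.69 km.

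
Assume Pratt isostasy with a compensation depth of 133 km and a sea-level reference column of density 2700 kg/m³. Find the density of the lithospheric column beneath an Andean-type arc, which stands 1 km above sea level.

Pratt balance: ρ_ref D = ρ (D + h).
ρ = ρ_ref D/(D + h) = 2700 × 133 km/(133 km + 1 km) = 2680 kg/m³.

2680 kg/m³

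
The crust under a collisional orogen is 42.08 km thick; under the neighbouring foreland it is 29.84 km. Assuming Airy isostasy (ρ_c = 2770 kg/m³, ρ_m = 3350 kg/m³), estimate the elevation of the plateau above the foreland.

Excess crust Δ = 42.08 km − 29.84 km = 12.24 km, split between elevation h and root r with h + r = Δ.
Airy balance ρ_c h = (ρ_m − ρ_c) r gives r = h ρ_c/(ρ_m − ρ_c), so h (1 + ρ_c/(ρ_m − ρ_c)) = Δ, i.e. h = Δ (ρ_m − ρ_c)/ρ_m.
h = 12.24 km × 580/3350 = 2.12 km.

2.12 km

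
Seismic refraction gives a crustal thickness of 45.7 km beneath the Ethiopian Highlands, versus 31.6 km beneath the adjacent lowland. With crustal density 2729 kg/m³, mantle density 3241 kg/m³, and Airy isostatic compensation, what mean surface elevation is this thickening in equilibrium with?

2.23 km

Excess crust Δ = 45.7 km − 31.6 km = 14.1 km, split between elevation h and root r with h + r = Δ.
Airy balance ρ_c h = (ρ_m − ρ_c) r gives r = h ρ_c/(ρ_m − ρ_c), so h (1 + ρ_c/(ρ_m − ρ_c)) = Δ, i.e. h = Δ (ρ_m − ρ_c)/ρ_m.
h = 14.1 km × 512/3241 = 2.23 km.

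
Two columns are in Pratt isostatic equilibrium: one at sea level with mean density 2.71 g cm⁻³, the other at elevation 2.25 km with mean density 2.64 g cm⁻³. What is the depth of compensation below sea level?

84.9 km

ρ_ref D = ρ (D + h) → D (ρ_ref − ρ) = ρ h.
D = ρ h/(ρ_ref − ρ) = 2.64 × 2.25 km/(2.71 − 2.64) = 84.9 km.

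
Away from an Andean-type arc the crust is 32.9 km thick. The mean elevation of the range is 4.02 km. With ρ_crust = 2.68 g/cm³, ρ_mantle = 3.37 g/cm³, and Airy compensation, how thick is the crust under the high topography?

52.5 km

Root depth r = h ρ_c / (ρ_m − ρ_c) = 4.02 km × 2.68 / 0.69 = 15.61 km.
Total thickness = T + h + r = 32.9 km + 4.02 km + 15.61 km = 52.5 km.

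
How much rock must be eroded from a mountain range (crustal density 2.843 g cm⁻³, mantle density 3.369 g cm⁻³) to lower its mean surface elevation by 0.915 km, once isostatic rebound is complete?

5.86 km

Net drop Δ = e − u = e − e ρ_c/ρ_m = e (ρ_m − ρ_c)/ρ_m.
e = Δ ρ_m/(ρ_m − ρ_c) = 0.915 km × 3.369/0.526 = 5.86 km.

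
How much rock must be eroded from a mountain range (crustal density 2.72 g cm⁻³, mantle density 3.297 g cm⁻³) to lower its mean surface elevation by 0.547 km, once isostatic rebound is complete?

Net drop Δ = e − u = e − e ρ_c/ρ_m = e (ρ_m − ρ_c)/ρ_m.
e = Δ ρ_m/(ρ_m − ρ_c) = 0.547 km × 3.297/0.577 = 3.13 km.

3.13 km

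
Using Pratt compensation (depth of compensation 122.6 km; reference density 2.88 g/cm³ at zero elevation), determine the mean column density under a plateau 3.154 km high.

Pratt balance: ρ_ref D = ρ (D + h).
ρ = ρ_ref D/(D + h) = 2.88 × 122.6 km/(122.6 km + 3.154 km) = 2.81 g/cm³.

2.81 g/cm³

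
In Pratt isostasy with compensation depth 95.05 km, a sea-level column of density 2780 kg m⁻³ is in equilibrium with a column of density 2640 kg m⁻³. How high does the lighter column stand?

ρ_ref D = ρ (D + h) → h = D (ρ_ref − ρ)/ρ.
h = 95.05 km × (2780 − 2640)/2640 = 5.04 km.

5.04 km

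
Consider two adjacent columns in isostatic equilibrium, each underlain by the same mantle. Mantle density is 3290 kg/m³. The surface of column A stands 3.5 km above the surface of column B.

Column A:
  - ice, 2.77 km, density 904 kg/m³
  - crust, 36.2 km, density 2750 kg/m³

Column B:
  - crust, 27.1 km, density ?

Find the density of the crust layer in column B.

Take the compensation level at the base of the deeper column (depth z_c below the surface of column A) and equate Σ ρ_i t_i down to z_c; mantle fills any gap and the z_c terms cancel.
Column A: 2.77×904 + 36.2×2750 + (z_c − 38.97)×3290
Column B: 3.5×0 + 27.1×ρ + (z_c − 3.5 − 27.1)×3290
The z_c×3290 term appears on both sides and cancels. Collect the known terms of each column as K = Σ(ρt)_known − 3290 × (depth of known layers): K_A = 102054.08 − 3290×38.97 = −26157.22; K_B = 0 − 3290×(3.5 + 27.1) = −100674.
Balance: K_A = K_B + 27.1×ρ, so ρ = (K_A − K_B)/27.1 = 74516.8/27.1 = 2750 kg/m³.

2750 kg/m³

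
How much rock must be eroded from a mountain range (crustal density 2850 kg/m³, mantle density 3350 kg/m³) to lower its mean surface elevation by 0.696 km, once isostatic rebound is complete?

Net drop Δ = e − u = e − e ρ_c/ρ_m = e (ρ_m − ρ_c)/ρ_m.
e = Δ ρ_m/(ρ_m − ρ_c) = 0.696 km × 3350/500 = 4.66 km.

4.66 km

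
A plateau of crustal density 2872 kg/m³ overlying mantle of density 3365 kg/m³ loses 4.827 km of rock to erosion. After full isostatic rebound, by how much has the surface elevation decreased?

0.707 km

Rebound u = e ρ_c/ρ_m = 4.827 km × 2872/3365 = 4.12 km.
Net surface drop = e − u = 4.827 km − 4.12 km = e (ρ_m − ρ_c)/ρ_m = 0.707 km.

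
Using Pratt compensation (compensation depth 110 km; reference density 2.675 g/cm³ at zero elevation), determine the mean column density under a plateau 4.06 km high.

Pratt balance: ρ_ref D = ρ (D + h).
ρ = ρ_ref D/(D + h) = 2.675 × 110 km/(110 km + 4.06 km) = 2.58 g/cm³.

2.58 g/cm³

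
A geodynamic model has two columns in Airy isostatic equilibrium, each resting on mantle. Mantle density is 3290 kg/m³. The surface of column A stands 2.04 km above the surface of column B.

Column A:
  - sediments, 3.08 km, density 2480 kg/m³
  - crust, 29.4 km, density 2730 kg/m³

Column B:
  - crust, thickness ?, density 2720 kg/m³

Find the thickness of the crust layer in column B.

Take the compensation level at the base of the deeper column (depth z_c below the surface of column A) and equate Σ ρ_i t_i down to z_c; mantle fills any gap and the z_c terms cancel.
Column A: 3.08×2480 + 29.4×2730 + (z_c − 32.48)×3290
Column B: 2.04×0 + x×2720 + (z_c − 2.04 − 0 − x)×3290
The z_c×3290 term appears on both sides and cancels. Collect the known terms of each column as K = Σ(ρt)_known − 3290 × (depth of known layers): K_A = 87900.4 − 3290×32.48 = −18958.8; K_B = 0 − 3290×(2.04 + 0) = −6711.6.
Balance: K_A = K_B − x×(3290 − 2720), so x = (K_B − K_A)/(3290 − 2720) = 12247.2/570 = 21.5 km.

21.5 km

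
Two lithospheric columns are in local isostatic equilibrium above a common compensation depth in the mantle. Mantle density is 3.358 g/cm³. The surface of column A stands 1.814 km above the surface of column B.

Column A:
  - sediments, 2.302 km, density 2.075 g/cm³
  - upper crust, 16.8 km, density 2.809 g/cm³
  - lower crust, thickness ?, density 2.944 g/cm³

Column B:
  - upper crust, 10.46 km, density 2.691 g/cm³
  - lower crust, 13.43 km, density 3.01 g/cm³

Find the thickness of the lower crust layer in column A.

Take the compensation level at the base of the deeper column (depth z_c below the surface of column A) and equate Σ ρ_i t_i down to z_c; mantle fills any gap and the z_c terms cancel.
Column A: 2.302×2.075 + 16.8×2.809 + x×2.944 + (z_c − 19.102 − x)×3.358
Column B: 1.814×0 + 10.46×2.691 + 13.43×3.01 + (z_c − 1.814 − 23.89)×3.358
The z_c×3.358 term appears on both sides and cancels. Collect the known terms of each column as K = Σ(ρt)_known − 3.358 × (depth of known layers): K_A = 51.96785 − 3.358×19.102 = −12.176666; K_B = 68.57216 − 3.358×(1.814 + 23.89) = −17.741872.
Balance: K_A − x×(3.358 − 2.944) = K_B, so x = (K_A − K_B)/(3.358 − 2.944) = 5.56521/0.414 = 13.4 km.

13.4 km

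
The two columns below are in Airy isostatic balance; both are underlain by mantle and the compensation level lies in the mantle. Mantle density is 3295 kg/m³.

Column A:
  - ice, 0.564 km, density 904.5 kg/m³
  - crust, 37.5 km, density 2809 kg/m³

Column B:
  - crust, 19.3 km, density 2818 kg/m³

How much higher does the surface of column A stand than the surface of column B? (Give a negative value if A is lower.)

3.15 km

For any compensation level in the mantle, the mantle terms cancel and isostasy reduces to e = (Σt_A − Σt_B) − (Σ(ρt)_A − Σ(ρt)_B) / ρ_m.
Σt_A = 38.064 km; Σt_B = 19.3 km; Σ(ρt)_A = 105847.638; Σ(ρt)_B = 54387.4 (in km·kg/m³).
e = (38.064 − 19.3) − (105847.638 − 54387.4) / 3295 = 3.15 km.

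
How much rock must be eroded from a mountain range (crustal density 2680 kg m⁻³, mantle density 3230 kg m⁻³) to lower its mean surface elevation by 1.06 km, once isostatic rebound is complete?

Net drop Δ = e − u = e − e ρ_c/ρ_m = e (ρ_m − ρ_c)/ρ_m.
e = Δ ρ_m/(ρ_m − ρ_c) = 1.06 km × 3230/550 = 6.23 km.

6.23 km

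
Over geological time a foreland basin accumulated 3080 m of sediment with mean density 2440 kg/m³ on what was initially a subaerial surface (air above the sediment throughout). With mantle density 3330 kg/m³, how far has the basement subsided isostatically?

2260 m

Subaerial load: s = t ρ_sed / ρ_m = 3080 m × 2440/3330 = 2260 m.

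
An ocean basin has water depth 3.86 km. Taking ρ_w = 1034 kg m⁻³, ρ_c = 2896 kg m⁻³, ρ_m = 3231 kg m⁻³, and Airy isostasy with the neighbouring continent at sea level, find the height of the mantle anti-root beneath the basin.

21.5 km

Balancing pressure at the compensation depth: replacing crust with seawater at the top is compensated by replacing crust with mantle at the base: d (ρ_c − ρ_w) = a (ρ_m − ρ_c).
a = d (ρ_c − ρ_w)/(ρ_m − ρ_c) = 3.86 km × 1862/335 = 21.5 km.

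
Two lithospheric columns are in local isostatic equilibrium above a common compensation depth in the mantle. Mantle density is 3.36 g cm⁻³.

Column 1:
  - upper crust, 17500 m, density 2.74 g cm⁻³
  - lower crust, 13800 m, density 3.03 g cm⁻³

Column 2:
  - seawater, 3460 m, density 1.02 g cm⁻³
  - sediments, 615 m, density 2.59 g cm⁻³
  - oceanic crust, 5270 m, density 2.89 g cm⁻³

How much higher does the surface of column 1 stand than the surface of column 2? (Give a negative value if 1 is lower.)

For any compensation level in the mantle, the mantle terms cancel and isostasy reduces to e = (Σt_1 − Σt_2) − (Σ(ρt)_1 − Σ(ρt)_2) / ρ_m.
Σt_1 = 31300 m; Σt_2 = 9345 m; Σ(ρt)_1 = 89764; Σ(ρt)_2 = 20352.35 (in m·g cm⁻³).
e = (31300 − 9345) − (89764 − 20352.35) / 3.36 = 1300 m.

1300 m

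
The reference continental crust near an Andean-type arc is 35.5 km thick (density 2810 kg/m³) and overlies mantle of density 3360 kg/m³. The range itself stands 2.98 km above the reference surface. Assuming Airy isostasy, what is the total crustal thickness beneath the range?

53.7 km

Root depth r = h ρ_c / (ρ_m − ρ_c) = 2.98 km × 2810 / 550 = 15.23 km.
Total thickness = T + h + r = 35.5 km + 2.98 km + 15.23 km = 53.7 km.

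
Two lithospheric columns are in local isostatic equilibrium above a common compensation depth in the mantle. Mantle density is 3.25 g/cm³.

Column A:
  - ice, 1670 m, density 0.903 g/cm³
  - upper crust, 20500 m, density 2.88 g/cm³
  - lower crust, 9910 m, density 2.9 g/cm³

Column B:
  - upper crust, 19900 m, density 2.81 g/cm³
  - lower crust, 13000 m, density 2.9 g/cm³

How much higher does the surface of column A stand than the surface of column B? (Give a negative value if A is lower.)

For any compensation level in the mantle, the mantle terms cancel and isostasy reduces to e = (Σt_A − Σt_B) − (Σ(ρt)_A − Σ(ρt)_B) / ρ_m.
Σt_A = 32080 m; Σt_B = 32900 m; Σ(ρt)_A = 89287.01; Σ(ρt)_B = 93619 (in m·g/cm³).
e = (32080 − 32900) − (89287.01 − 93619) / 3.25 = 513 m.

513 m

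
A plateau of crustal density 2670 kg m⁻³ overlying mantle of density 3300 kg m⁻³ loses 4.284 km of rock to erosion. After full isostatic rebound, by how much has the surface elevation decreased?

0.818 km

Rebound u = e ρ_c/ρ_m = 4.284 km × 2670/3300 = 3.466 km.
Net surface drop = e − u = 4.284 km − 3.466 km = e (ρ_m − ρ_c)/ρ_m = 0.818 km.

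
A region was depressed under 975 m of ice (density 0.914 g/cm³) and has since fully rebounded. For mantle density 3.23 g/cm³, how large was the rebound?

276 m

Removing the load lets mantle flow back in; uplift u satisfies ρ_ice t = ρ_m u.
u = t ρ_ice/ρ_m = 975 m × 0.914/3.23 = 276 m.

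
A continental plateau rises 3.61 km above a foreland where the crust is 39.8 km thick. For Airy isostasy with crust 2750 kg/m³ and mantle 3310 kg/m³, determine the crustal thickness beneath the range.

Root depth r = h ρ_c / (ρ_m − ρ_c) = 3.61 km × 2750 / 560 = 17.73 km.
Total thickness = T + h + r = 39.8 km + 3.61 km + 17.73 km = 61.1 km.

61.1 km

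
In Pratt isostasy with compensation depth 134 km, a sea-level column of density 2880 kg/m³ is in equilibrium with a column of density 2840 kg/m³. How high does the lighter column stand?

ρ_ref D = ρ (D + h) → h = D (ρ_ref − ρ)/ρ.
h = 134 km × (2880 − 2840)/2840 = 1.89 km.

1.89 km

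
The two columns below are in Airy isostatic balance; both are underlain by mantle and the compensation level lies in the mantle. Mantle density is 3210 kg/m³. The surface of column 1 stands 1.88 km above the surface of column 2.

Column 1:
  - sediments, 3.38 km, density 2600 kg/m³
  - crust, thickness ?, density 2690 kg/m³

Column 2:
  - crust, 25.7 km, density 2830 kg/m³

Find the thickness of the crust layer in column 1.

26.4 km

Take the compensation level at the base of the deeper column (depth z_c below the surface of column 1) and equate Σ ρ_i t_i down to z_c; mantle fills any gap and the z_c terms cancel.
Column 1: 3.38×2600 + x×2690 + (z_c − 3.38 − x)×3210
Column 2: 1.88×0 + 25.7×2830 + (z_c − 1.88 − 25.7)×3210
The z_c×3210 term appears on both sides and cancels. Collect the known terms of each column as K = Σ(ρt)_known − 3210 × (depth of known layers): K_1 = 8788 − 3210×3.38 = −2061.8; K_2 = 72731 − 3210×(1.88 + 25.7) = −15800.8.
Balance: K_1 − x×(3210 − 2690) = K_2, so x = (K_1 − K_2)/(3210 − 2690) = 13739/520 = 26.4 km.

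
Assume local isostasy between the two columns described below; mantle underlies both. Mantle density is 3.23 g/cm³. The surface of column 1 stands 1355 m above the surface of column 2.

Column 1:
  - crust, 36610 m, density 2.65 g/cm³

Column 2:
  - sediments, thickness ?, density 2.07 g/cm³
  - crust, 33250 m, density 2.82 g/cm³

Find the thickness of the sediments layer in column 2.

2780 m

Take the compensation level at the base of the deeper column (depth z_c below the surface of column 1) and equate Σ ρ_i t_i down to z_c; mantle fills any gap and the z_c terms cancel.
Column 1: 36610×2.65 + (z_c − 36610)×3.23
Column 2: 1355×0 + x×2.07 + 33250×2.82 + (z_c − 1355 − 33250 − x)×3.23
The z_c×3.23 term appears on both sides and cancels. Collect the known terms of each column as K = Σ(ρt)_known − 3.23 × (depth of known layers): K_1 = 97016.5 − 3.23×36610 = −21233.8; K_2 = 93765 − 3.23×(1355 + 33250) = −18009.15.
Balance: K_1 = K_2 − x×(3.23 − 2.07), so x = (K_2 − K_1)/(3.23 − 2.07) = 3224.65/1.16 = 2780 m.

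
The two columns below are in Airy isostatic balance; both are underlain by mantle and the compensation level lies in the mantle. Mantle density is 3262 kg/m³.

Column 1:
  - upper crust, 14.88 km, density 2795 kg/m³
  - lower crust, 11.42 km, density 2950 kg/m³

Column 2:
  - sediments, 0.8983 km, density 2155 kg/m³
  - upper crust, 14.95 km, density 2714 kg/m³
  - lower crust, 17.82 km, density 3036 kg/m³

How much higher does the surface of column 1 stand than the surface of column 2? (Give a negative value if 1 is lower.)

−0.828 km

For any compensation level in the mantle, the mantle terms cancel and isostasy reduces to e = (Σt_1 − Σt_2) − (Σ(ρt)_1 − Σ(ρt)_2) / ρ_m.
Σt_1 = 26.3 km; Σt_2 = 33.6683 km; Σ(ρt)_1 = 75278.6; Σ(ρt)_2 = 96611.6565 (in km·kg/m³).
e = (26.3 − 33.6683) − (75278.6 − 96611.6565) / 3262 = −0.828 km.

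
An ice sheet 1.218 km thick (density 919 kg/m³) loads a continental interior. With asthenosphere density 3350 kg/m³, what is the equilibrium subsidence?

0.334 km

Balancing pressure at the compensation depth: the ice load ρ_ice t is balanced by mantle displaced below, ρ_m s.
s = t ρ_ice / ρ_m = 1.218 km × 919/3350 = 0.334 km.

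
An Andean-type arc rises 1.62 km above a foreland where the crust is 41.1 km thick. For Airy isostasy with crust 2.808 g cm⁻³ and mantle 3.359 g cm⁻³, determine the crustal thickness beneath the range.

51 km

Root depth r = h ρ_c / (ρ_m − ρ_c) = 1.62 km × 2.808 / 0.551 = 8.256 km.
Total thickness = T + h + r = 41.1 km + 1.62 km + 8.256 km = 51 km.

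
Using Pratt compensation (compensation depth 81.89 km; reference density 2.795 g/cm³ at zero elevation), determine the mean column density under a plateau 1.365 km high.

Pratt balance: ρ_ref D = ρ (D + h).
ρ = ρ_ref D/(D + h) = 2.795 × 81.89 km/(81.89 km + 1.365 km) = 2.75 g/cm³.

2.75 g/cm³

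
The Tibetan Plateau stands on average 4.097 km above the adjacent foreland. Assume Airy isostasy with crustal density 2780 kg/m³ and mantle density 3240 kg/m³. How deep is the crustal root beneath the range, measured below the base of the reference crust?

24.8 km

By Archimedes' principle applied to the lithosphere: the weight of the topography is balanced by the buoyancy of the root, ρ_c h = (ρ_m − ρ_c) r.
r = h · ρ_c / (ρ_m − ρ_c) = 4.097 km × 2780 / (3240 − 2780) = 24.8 km.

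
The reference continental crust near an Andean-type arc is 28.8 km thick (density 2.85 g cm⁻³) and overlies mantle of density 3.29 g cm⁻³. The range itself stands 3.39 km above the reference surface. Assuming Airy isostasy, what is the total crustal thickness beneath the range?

Root depth r = h ρ_c / (ρ_m − ρ_c) = 3.39 km × 2.85 / 0.44 = 21.96 km.
Total thickness = T + h + r = 28.8 km + 3.39 km + 21.96 km = 54.1 km.

54.1 km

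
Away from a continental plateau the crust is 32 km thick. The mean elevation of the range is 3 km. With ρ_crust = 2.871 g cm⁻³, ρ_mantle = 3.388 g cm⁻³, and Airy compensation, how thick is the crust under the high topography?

51.7 km

Root depth r = h ρ_c / (ρ_m − ρ_c) = 3 km × 2.871 / 0.517 = 16.66 km.
Total thickness = T + h + r = 32 km + 3 km + 16.66 km = 51.7 km.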